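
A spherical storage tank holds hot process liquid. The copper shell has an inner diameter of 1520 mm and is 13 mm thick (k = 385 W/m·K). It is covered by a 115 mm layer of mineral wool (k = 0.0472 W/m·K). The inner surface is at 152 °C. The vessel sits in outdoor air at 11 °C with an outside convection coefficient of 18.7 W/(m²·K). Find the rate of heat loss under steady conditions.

Spherical conduction: R = (1/r_in − 1/r_out)/(4πk) per layer; series-sum.
R_copper shell = (1/0.76 − 1/0.773)/(4π×385) = 4.574×10^-6 K/W
R_mineral wool = (1/0.773 − 1/0.888)/(4π×0.0472) = 0.2825 K/W
R_outer film = 1/(h·4πr_o²) = 1/(18.7×4π×0.888²) = 0.005397 K/W
R_total = 0.2879 K/W
Q = ΔT/R_total = 141/0.2879

Q ≈ 490 W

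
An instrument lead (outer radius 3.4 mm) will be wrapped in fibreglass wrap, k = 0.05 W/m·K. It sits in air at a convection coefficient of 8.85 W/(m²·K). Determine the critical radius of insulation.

r_cr ≈ 5.65 mm

For a cylinder r_cr = k/h = 0.05/8.85
r_cr = 5.65 mm; since the bare radius (3.4 mm) is below r_cr, adding a thin layer of insulation will *increase* heat loss.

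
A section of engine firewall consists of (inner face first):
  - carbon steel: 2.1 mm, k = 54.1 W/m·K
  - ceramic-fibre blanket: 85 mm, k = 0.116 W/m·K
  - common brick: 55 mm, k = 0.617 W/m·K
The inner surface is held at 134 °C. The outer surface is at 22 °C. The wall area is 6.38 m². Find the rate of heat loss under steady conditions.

Q ≈ 869 W

Model the wall as resistances in series:
R_carbon steel = L/(kA) = 0.0021/(54.1×6.38) = 6.084×10^-6 K/W
R_ceramic-fibre blanket = L/(kA) = 0.085/(0.116×6.38) = 0.1149 K/W
R_common brick = L/(kA) = 0.055/(0.617×6.38) = 0.01397 K/W
R_total = 0.1288 K/W
Q = ΔT / R_total = 112 / 0.1288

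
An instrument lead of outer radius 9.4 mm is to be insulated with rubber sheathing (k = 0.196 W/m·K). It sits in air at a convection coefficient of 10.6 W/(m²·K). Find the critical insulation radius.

r_cr ≈ 18.5 mm

For a cylinder r_cr = k/h = 0.196/10.6
r_cr = 18.5 mm; since the bare radius (9.4 mm) is below r_cr, adding a thin layer of insulation will *increase* heat loss.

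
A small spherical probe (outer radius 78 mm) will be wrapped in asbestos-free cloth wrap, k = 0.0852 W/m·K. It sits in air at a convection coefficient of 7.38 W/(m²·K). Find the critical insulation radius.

For a sphere r_cr = 2k/h = 2×0.0852/7.38
r_cr = 23.1 mm; since the bare radius (78 mm) is above r_cr, any added insulation will reduce heat loss.

r_cr ≈ 23.1 mm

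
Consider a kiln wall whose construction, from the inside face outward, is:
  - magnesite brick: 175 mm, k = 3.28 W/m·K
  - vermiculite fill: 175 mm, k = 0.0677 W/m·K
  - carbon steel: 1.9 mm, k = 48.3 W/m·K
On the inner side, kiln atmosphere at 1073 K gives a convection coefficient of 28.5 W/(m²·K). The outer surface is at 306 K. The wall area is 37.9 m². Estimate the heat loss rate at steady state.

Q ≈ 10900 W

Thermal resistances in series:
R_inner film = 1/(h_i·A) = 1/(28.5×37.9) = 9.258×10^-4 K/W
R_magnesite brick = L/(kA) = 0.175/(3.28×37.9) = 0.001408 K/W
R_vermiculite fill = L/(kA) = 0.175/(0.0677×37.9) = 0.0682 K/W
R_carbon steel = L/(kA) = 0.0019/(48.3×37.9) = 1.038×10^-6 K/W
R_total = 0.07054 K/W
Q = ΔT / R_total = 767 / 0.07054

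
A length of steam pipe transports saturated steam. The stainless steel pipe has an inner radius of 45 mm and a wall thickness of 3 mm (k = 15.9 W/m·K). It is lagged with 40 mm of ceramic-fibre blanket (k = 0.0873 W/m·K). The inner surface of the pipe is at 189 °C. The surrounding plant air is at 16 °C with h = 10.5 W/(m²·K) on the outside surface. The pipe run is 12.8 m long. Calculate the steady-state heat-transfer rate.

Q ≈ 1730 W

Treating each annulus and film as a series resistance:
R_stainless steel pipe wall = ln(48/45)/(2π×15.9×12.8) = 5.047×10^-5 K/W
R_ceramic-fibre blanket = ln(88/48)/(2π×0.0873×12.8) = 0.08633 K/W
R_outer film = 1/(h_o·2πr_oL) = 1/(10.5×2π×0.088×12.8) = 0.01346 K/W
R_total = 0.09984 K/W
Q = ΔT/R_total = 173/0.09984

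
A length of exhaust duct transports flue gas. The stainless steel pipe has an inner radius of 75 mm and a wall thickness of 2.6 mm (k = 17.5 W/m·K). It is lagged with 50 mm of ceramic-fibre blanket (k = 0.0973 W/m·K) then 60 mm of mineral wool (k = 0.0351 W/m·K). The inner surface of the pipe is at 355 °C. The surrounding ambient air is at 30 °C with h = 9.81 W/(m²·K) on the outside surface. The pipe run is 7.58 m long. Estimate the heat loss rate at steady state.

Q ≈ 930 W

Per-layer cylindrical resistances, series-summed:
R_stainless steel pipe wall = ln(77.6/75)/(2π×17.5×7.58) = 4.089×10^-5 K/W
R_ceramic-fibre blanket = ln(127.6/77.6)/(2π×0.0973×7.58) = 0.1073 K/W
R_mineral wool = ln(187.6/127.6)/(2π×0.0351×7.58) = 0.2306 K/W
R_outer film = 1/(h_o·2πr_oL) = 1/(9.81×2π×0.1876×7.58) = 0.01141 K/W
R_total = 0.3493 K/W
Q = ΔT/R_total = 325/0.3493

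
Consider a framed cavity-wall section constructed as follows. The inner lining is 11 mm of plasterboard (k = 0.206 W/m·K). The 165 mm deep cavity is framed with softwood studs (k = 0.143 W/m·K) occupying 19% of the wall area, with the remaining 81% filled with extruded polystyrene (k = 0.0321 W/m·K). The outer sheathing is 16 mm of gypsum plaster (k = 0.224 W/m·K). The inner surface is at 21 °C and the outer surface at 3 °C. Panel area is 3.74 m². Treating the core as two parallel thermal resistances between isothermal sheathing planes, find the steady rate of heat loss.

Sheathing layers in series; stud and cavity paths in parallel between them.
R_inner = 0.011/(0.206×3.74) = 0.01428 K/W
R_stud  = 0.165/(0.143×0.19×3.74) = 1.624 K/W
R_cav   = 0.165/(0.0321×0.81×3.74) = 1.697 K/W
1/R_core = 1/R_stud + 1/R_cav → R_core = 0.8297 K/W
R_outer = 0.016/(0.224×3.74) = 0.0191 K/W
R_total = 0.8631 K/W
Q = ΔT/R_total = 18/0.8631

Q ≈ 20.9 W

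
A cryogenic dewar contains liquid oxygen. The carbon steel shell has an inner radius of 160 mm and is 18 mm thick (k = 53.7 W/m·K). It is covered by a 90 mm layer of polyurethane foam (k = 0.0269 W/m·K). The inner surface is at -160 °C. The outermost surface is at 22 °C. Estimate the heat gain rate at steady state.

Radial (spherical) resistances in series:
R_carbon steel shell = (1/0.16 − 1/0.178)/(4π×53.7) = 9.366×10^-4 K/W
R_polyurethane foam = (1/0.178 − 1/0.268)/(4π×0.0269) = 5.581 K/W
R_total = 5.582 K/W
Q = ΔT/R_total = 182/5.582

Q ≈ 32.6 W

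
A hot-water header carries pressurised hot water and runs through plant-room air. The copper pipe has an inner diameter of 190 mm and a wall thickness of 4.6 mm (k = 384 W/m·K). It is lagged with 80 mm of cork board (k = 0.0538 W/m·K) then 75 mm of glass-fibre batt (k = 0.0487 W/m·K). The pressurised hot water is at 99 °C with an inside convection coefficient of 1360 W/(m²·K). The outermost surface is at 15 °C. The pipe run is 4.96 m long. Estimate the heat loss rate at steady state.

Radial resistances (cylindrical: R_cond = ln(r_o/r_i)/(2πkL), R_conv = 1/(h·2πrL)):
R_inner film = 1/(h_i·2πr₁L) = 1/(1360×2π×0.095×4.96) = 2.484×10^-4 K/W
R_copper pipe wall = ln(99.6/95)/(2π×384×4.96) = 3.951×10^-6 K/W
R_cork board = ln(179.6/99.6)/(2π×0.0538×4.96) = 0.3516 K/W
R_glass-fibre batt = ln(254.6/179.6)/(2π×0.0487×4.96) = 0.2299 K/W
R_total = 0.5818 K/W
Q = ΔT/R_total = 84/0.5818

Q ≈ 144 W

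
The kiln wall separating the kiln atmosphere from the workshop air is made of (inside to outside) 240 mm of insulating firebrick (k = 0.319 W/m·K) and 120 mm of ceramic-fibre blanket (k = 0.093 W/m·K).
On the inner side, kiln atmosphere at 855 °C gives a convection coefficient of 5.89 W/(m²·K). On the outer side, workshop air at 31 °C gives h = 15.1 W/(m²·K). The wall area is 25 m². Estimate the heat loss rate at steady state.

Series thermal resistances:
R_inner film = 1/(h_i·A) = 1/(5.89×25) = 0.006791 K/W
R_insulating firebrick = L/(kA) = 0.24/(0.319×25) = 0.03009 K/W
R_ceramic-fibre blanket = L/(kA) = 0.12/(0.093×25) = 0.05161 K/W
R_outer film = 1/(h_o·A) = 1/(15.1×25) = 0.002649 K/W
R_total = 0.09115 K/W
Q = ΔT / R_total = 824 / 0.09115

Q ≈ 9040 W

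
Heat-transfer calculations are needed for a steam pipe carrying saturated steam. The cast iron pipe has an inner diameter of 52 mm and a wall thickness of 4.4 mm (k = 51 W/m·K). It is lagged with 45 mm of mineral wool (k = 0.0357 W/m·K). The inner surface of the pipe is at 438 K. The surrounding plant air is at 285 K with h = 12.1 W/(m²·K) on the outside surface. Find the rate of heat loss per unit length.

Treating each annulus and film as a series resistance:
R_cast iron pipe wall = ln(30.4/26)/(2π×51×1) = 4.879×10^-4 K/W
R_mineral wool = ln(75.4/30.4)/(2π×0.0357×1) = 4.05 K/W
R_outer film = 1/(h_o·2πr_oL) = 1/(12.1×2π×0.0754×1) = 0.1744 K/W
R_total = 4.225 K/W
Q = ΔT/R_total = 153/4.225

q′ ≈ 36.2 W/m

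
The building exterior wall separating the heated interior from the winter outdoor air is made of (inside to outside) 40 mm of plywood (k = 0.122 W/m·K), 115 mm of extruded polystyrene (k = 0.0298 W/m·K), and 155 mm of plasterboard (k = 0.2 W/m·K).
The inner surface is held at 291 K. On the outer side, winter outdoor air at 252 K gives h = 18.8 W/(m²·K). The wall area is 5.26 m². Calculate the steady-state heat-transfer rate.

Thermal resistances in series:
R_plywood = L/(kA) = 0.04/(0.122×5.26) = 0.06233 K/W
R_extruded polystyrene = L/(kA) = 0.115/(0.0298×5.26) = 0.7337 K/W
R_plasterboard = L/(kA) = 0.155/(0.2×5.26) = 0.1473 K/W
R_outer film = 1/(h_o·A) = 1/(18.8×5.26) = 0.01011 K/W
R_total = 0.9534 K/W
Q = ΔT / R_total = 39 / 0.9534

Q ≈ 40.9 W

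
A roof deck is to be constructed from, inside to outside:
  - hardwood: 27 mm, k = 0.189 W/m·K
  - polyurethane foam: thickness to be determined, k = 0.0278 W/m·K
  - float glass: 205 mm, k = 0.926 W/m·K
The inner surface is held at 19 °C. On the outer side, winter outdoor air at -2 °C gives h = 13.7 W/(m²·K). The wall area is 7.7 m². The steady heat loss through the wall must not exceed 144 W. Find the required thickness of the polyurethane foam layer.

L ≈ 19.1 mm

Treating each layer as a thermal resistance in series:
R_hardwood = L/(kA) = 0.027/(0.189×7.7) = 0.01855 K/W
R_float glass = L/(kA) = 0.205/(0.926×7.7) = 0.02875 K/W
R_outer film = 1/(h_o·A) = 1/(13.7×7.7) = 0.00948 K/W
Sum of the known resistances R_other = 0.05678 K/W
Required total resistance R_tot = ΔT/Q_allow = 21/144 = 0.1458 K/W
R_polyurethane foam = R_tot − R_other = 0.08905 K/W
L = R·k·A = 0.08905×0.0278×7.7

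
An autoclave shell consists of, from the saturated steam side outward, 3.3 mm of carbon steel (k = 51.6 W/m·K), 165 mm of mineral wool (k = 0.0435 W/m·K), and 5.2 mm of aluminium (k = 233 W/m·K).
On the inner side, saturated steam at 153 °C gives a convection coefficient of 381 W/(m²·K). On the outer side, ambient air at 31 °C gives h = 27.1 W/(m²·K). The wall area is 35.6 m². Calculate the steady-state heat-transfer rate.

Series thermal resistances:
R_inner film = 1/(h_i·A) = 1/(381×35.6) = 7.373×10^-5 K/W
R_carbon steel = L/(kA) = 0.0033/(51.6×35.6) = 1.796×10^-6 K/W
R_mineral wool = L/(kA) = 0.165/(0.0435×35.6) = 0.1065 K/W
R_aluminium = L/(kA) = 0.0052/(233×35.6) = 6.269×10^-7 K/W
R_outer film = 1/(h_o·A) = 1/(27.1×35.6) = 0.001037 K/W
R_total = 0.1077 K/W
Q = ΔT / R_total = 122 / 0.1077

Q ≈ 1130 W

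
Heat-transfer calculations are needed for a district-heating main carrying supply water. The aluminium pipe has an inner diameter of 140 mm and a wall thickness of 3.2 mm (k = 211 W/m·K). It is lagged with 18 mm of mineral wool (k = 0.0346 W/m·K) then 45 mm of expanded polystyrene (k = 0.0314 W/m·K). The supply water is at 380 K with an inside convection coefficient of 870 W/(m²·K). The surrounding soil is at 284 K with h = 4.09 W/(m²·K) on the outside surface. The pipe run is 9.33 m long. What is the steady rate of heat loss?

Q ≈ 269 W

Radial resistances (cylindrical: R_cond = ln(r_o/r_i)/(2πkL), R_conv = 1/(h·2πrL)):
R_inner film = 1/(h_i·2πr₁L) = 1/(870×2π×0.07×9.33) = 2.801×10^-4 K/W
R_aluminium pipe wall = ln(73.2/70)/(2π×211×9.33) = 3.614×10^-6 K/W
R_mineral wool = ln(91.2/73.2)/(2π×0.0346×9.33) = 0.1084 K/W
R_expanded polystyrene = ln(136.2/91.2)/(2π×0.0314×9.33) = 0.2179 K/W
R_outer film = 1/(h_o·2πr_oL) = 1/(4.09×2π×0.1362×9.33) = 0.03062 K/W
R_total = 0.3572 K/W
Q = ΔT/R_total = 96/0.3572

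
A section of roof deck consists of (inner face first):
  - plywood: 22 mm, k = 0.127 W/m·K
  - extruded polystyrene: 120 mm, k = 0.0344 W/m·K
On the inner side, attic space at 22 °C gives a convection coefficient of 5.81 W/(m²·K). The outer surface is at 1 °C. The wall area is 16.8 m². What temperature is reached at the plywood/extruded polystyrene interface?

Treating each layer as a thermal resistance in series:
R_inner film = 1/(h_i·A) = 1/(5.81×16.8) = 0.01025 K/W
R_plywood = L/(kA) = 0.022/(0.127×16.8) = 0.01031 K/W
R_extruded polystyrene = L/(kA) = 0.12/(0.0344×16.8) = 0.2076 K/W
R_total = 0.2282 K/W;  Q = ΔT/R_total = 21/0.2282 = 92.03 W
T_interface = T_inner − Q·ΣR(inner→interface) = 22 − 92×0.02056

T ≈ 20.1 °C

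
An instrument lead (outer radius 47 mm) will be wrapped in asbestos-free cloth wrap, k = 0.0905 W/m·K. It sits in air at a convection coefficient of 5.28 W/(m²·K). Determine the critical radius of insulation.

For a cylinder r_cr = k/h = 0.0905/5.28
r_cr = 17.1 mm; since the bare radius (47 mm) is above r_cr, any added insulation will reduce heat loss.

r_cr ≈ 17.1 mm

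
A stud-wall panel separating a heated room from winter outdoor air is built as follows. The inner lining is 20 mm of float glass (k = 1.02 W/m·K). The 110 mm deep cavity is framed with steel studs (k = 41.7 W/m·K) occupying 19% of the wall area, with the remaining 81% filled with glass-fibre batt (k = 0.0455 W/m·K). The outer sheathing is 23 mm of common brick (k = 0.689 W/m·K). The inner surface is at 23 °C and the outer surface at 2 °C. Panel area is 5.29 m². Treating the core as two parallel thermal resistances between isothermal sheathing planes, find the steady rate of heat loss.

Q ≈ 1660 W

Sheathing layers in series; stud and cavity paths in parallel between them.
R_inner = 0.02/(1.02×5.29) = 0.003707 K/W
R_stud  = 0.11/(41.7×0.19×5.29) = 0.002625 K/W
R_cav   = 0.11/(0.0455×0.81×5.29) = 0.5642 K/W
1/R_core = 1/R_stud + 1/R_cav → R_core = 0.002612 K/W
R_outer = 0.023/(0.689×5.29) = 0.00631 K/W
R_total = 0.01263 K/W
Q = ΔT/R_total = 21/0.01263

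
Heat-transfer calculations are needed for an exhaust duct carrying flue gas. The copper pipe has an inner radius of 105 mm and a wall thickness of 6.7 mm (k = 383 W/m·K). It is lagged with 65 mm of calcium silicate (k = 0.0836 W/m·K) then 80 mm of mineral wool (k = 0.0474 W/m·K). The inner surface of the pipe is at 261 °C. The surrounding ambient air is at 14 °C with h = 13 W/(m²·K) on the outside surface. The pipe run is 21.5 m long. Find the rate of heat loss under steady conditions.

Radial resistances (cylindrical: R_cond = ln(r_o/r_i)/(2πkL), R_conv = 1/(h·2πrL)):
R_copper pipe wall = ln(111.7/105)/(2π×383×21.5) = 1.196×10^-6 K/W
R_calcium silicate = ln(176.7/111.7)/(2π×0.0836×21.5) = 0.04061 K/W
R_mineral wool = ln(256.7/176.7)/(2π×0.0474×21.5) = 0.05832 K/W
R_outer film = 1/(h_o·2πr_oL) = 1/(13×2π×0.2567×21.5) = 0.002218 K/W
R_total = 0.1012 K/W
Q = ΔT/R_total = 247/0.1012

Q ≈ 2440 W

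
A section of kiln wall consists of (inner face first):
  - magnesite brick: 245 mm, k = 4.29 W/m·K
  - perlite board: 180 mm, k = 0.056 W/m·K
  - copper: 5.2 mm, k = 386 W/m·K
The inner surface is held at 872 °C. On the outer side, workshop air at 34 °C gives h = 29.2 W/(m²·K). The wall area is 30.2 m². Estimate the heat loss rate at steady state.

Series thermal resistances:
R_magnesite brick = L/(kA) = 0.245/(4.29×30.2) = 0.001891 K/W
R_perlite board = L/(kA) = 0.18/(0.056×30.2) = 0.1064 K/W
R_copper = L/(kA) = 0.0052/(386×30.2) = 4.461×10^-7 K/W
R_outer film = 1/(h_o·A) = 1/(29.2×30.2) = 0.001134 K/W
R_total = 0.1095 K/W
Q = ΔT / R_total = 838 / 0.1095

Q ≈ 7660 W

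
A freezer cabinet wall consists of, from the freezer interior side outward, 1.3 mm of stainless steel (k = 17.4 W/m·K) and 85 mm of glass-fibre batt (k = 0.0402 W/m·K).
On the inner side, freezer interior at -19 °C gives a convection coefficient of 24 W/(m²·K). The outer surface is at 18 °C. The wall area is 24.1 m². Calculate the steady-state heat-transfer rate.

Treating each layer as a thermal resistance in series:
R_inner film = 1/(h_i·A) = 1/(24×24.1) = 0.001729 K/W
R_stainless steel = L/(kA) = 0.0013/(17.4×24.1) = 3.1×10^-6 K/W
R_glass-fibre batt = L/(kA) = 0.085/(0.0402×24.1) = 0.08774 K/W
R_total = 0.08947 K/W
Q = ΔT / R_total = 37 / 0.08947

Q ≈ 414 W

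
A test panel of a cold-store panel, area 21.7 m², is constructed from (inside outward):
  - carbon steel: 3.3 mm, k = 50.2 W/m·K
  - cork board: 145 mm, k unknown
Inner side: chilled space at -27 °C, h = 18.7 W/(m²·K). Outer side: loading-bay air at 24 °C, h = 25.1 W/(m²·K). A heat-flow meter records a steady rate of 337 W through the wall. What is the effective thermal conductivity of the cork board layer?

k ≈ 0.0454 W/(m·K)

Model the wall as resistances in series:
R_inner film = 1/(h_i·A) = 1/(18.7×21.7) = 0.002464 K/W
R_carbon steel = L/(kA) = 0.0033/(50.2×21.7) = 3.029×10^-6 K/W
R_outer film = 1/(h_o·A) = 1/(25.1×21.7) = 0.001836 K/W
Sum of known resistances R_other = 0.004303 K/W
Total R = ΔT/Q = 51/337 = 0.1513 K/W
R_cork board = R_total − R_other = 0.147 K/W
k = L/(R·A) = 0.145/(0.147×21.7)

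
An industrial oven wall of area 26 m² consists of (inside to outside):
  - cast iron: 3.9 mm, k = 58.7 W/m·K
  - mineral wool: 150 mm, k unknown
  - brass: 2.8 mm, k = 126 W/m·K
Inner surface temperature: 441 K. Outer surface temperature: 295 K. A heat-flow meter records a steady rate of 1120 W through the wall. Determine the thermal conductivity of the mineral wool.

k ≈ 0.0443 W/(m·K)

Model the wall as resistances in series:
R_cast iron = L/(kA) = 0.0039/(58.7×26) = 2.555×10^-6 K/W
R_brass = L/(kA) = 0.0028/(126×26) = 8.547×10^-7 K/W
Sum of known resistances R_other = 3.41×10^-6 K/W
Total R = ΔT/Q = 146/1120 = 0.1304 K/W
R_mineral wool = R_total − R_other = 0.1304 K/W
k = L/(R·A) = 0.15/(0.1304×26)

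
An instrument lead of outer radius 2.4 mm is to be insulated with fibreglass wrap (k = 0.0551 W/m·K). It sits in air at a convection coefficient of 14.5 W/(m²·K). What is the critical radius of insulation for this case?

For a cylinder r_cr = k/h = 0.0551/14.5
r_cr = 3.8 mm; since the bare radius (2.4 mm) is below r_cr, adding a thin layer of insulation will *increase* heat loss.

r_cr ≈ 3.8 mm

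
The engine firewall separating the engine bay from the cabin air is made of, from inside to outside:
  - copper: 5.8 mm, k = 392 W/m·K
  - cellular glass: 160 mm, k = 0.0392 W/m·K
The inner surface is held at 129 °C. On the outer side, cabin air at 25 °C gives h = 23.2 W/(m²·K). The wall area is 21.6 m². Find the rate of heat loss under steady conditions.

Q ≈ 545 W

Model the wall as resistances in series:
R_copper = L/(kA) = 0.0058/(392×21.6) = 6.85×10^-7 K/W
R_cellular glass = L/(kA) = 0.16/(0.0392×21.6) = 0.189 K/W
R_outer film = 1/(h_o·A) = 1/(23.2×21.6) = 0.001996 K/W
R_total = 0.191 K/W
Q = ΔT / R_total = 104 / 0.191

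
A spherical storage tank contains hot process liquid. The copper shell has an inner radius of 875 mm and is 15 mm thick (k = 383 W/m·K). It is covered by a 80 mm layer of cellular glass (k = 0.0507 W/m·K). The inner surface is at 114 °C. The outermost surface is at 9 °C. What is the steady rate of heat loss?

Radial (spherical) resistances in series:
R_copper shell = (1/0.875 − 1/0.89)/(4π×383) = 4.002×10^-6 K/W
R_cellular glass = (1/0.89 − 1/0.97)/(4π×0.0507) = 0.1454 K/W
R_total = 0.1455 K/W
Q = ΔT/R_total = 105/0.1455

Q ≈ 722 W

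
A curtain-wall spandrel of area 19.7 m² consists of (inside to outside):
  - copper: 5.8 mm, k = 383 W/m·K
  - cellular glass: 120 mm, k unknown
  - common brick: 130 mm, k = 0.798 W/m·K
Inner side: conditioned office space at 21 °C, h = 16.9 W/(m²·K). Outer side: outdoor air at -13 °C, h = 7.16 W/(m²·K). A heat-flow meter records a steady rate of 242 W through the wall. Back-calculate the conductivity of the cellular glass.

k ≈ 0.0499 W/(m·K)

Using the resistance-network approach (series):
R_inner film = 1/(h_i·A) = 1/(16.9×19.7) = 0.003004 K/W
R_copper = L/(kA) = 0.0058/(383×19.7) = 7.687×10^-7 K/W
R_common brick = L/(kA) = 0.13/(0.798×19.7) = 0.008269 K/W
R_outer film = 1/(h_o·A) = 1/(7.16×19.7) = 0.00709 K/W
Sum of known resistances R_other = 0.01836 K/W
Total R = ΔT/Q = 34/242 = 0.1405 K/W
R_cellular glass = R_total − R_other = 0.1221 K/W
k = L/(R·A) = 0.12/(0.1221×19.7)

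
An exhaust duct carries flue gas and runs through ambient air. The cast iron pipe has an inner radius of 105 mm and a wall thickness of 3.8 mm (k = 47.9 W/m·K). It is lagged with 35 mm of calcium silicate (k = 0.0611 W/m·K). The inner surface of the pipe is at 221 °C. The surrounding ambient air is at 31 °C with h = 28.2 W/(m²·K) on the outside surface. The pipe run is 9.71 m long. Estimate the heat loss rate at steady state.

Radial resistances (cylindrical: R_cond = ln(r_o/r_i)/(2πkL), R_conv = 1/(h·2πrL)):
R_cast iron pipe wall = ln(108.8/105)/(2π×47.9×9.71) = 1.217×10^-5 K/W
R_calcium silicate = ln(143.8/108.8)/(2π×0.0611×9.71) = 0.07482 K/W
R_outer film = 1/(h_o·2πr_oL) = 1/(28.2×2π×0.1438×9.71) = 0.004042 K/W
R_total = 0.07888 K/W
Q = ΔT/R_total = 190/0.07888

Q ≈ 2410 W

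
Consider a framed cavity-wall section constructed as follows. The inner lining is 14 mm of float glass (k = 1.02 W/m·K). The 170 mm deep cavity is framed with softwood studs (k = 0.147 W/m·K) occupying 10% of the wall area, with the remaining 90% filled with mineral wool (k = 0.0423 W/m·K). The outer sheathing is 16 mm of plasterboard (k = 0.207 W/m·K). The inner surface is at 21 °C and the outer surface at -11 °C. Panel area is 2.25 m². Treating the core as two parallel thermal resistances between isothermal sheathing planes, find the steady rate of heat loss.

Q ≈ 21.7 W

Sheathing layers in series; stud and cavity paths in parallel between them.
R_inner = 0.014/(1.02×2.25) = 0.0061 K/W
R_stud  = 0.17/(0.147×0.1×2.25) = 5.14 K/W
R_cav   = 0.17/(0.0423×0.9×2.25) = 1.985 K/W
1/R_core = 1/R_stud + 1/R_cav → R_core = 1.432 K/W
R_outer = 0.016/(0.207×2.25) = 0.03435 K/W
R_total = 1.472 K/W
Q = ΔT/R_total = 32/1.472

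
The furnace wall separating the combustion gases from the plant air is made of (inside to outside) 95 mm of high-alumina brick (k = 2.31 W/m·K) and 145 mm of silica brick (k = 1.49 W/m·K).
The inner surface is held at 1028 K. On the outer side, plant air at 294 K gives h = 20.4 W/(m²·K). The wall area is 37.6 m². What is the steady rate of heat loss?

Q ≈ 147000 W

Model the wall as resistances in series:
R_high-alumina brick = L/(kA) = 0.095/(2.31×37.6) = 0.001094 K/W
R_silica brick = L/(kA) = 0.145/(1.49×37.6) = 0.002588 K/W
R_outer film = 1/(h_o·A) = 1/(20.4×37.6) = 0.001304 K/W
R_total = 0.004986 K/W
Q = ΔT / R_total = 734 / 0.004986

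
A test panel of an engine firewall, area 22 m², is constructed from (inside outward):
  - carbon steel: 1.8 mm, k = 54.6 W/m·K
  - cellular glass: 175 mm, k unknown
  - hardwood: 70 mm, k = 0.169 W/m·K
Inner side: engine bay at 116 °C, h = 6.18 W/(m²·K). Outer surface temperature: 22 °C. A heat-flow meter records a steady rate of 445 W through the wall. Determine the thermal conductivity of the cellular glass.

Model the wall as resistances in series:
R_inner film = 1/(h_i·A) = 1/(6.18×22) = 0.007355 K/W
R_carbon steel = L/(kA) = 0.0018/(54.6×22) = 1.499×10^-6 K/W
R_hardwood = L/(kA) = 0.07/(0.169×22) = 0.01883 K/W
Sum of known resistances R_other = 0.02618 K/W
Total R = ΔT/Q = 94/445 = 0.2112 K/W
R_cellular glass = R_total − R_other = 0.1851 K/W
k = L/(R·A) = 0.175/(0.1851×22)

k ≈ 0.043 W/(m·K)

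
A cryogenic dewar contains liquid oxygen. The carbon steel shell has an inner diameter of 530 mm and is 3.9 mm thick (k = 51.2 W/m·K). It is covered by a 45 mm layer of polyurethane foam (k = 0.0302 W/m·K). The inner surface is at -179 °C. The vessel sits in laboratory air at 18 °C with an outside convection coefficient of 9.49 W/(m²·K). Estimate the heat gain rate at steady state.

Each spherical layer contributes R = (1/r_i − 1/r_o)/(4πk):
R_carbon steel shell = (1/0.265 − 1/0.2689)/(4π×51.2) = 8.506×10^-5 K/W
R_polyurethane foam = (1/0.2689 − 1/0.3139)/(4π×0.0302) = 1.405 K/W
R_outer film = 1/(h·4πr_o²) = 1/(9.49×4π×0.3139²) = 0.0851 K/W
R_total = 1.49 K/W
Q = ΔT/R_total = 197/1.49

Q ≈ 132 W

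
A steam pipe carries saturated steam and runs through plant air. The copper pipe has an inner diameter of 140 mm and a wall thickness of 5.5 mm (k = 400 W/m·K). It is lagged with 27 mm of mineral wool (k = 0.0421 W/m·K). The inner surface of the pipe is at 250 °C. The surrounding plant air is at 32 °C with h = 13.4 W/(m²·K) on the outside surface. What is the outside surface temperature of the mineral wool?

Per-layer cylindrical resistances, series-summed:
R_copper pipe wall = ln(75.5/70)/(2π×400×1) = 3.01×10^-5 K/W
R_mineral wool = ln(102.5/75.5)/(2π×0.0421×1) = 1.156 K/W
R_outer film = 1/(h_o·2πr_oL) = 1/(13.4×2π×0.1025×1) = 0.1159 K/W
R_total = 1.272 K/W
Q = ΔT/R_total = 218/1.272
Q = 171 W/m
T_interface = T_inner − Q·ΣR(inner→interface) = 250 − 171×1.156

T ≈ 51.9 °C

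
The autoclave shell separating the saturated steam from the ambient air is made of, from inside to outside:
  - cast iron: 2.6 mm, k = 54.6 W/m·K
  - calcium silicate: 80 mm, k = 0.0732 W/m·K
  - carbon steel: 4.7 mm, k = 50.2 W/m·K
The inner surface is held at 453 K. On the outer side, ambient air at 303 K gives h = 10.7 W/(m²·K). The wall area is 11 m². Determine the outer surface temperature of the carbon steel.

Using the resistance-network approach (series):
R_cast iron = L/(kA) = 0.0026/(54.6×11) = 4.329×10^-6 K/W
R_calcium silicate = L/(kA) = 0.08/(0.0732×11) = 0.09935 K/W
R_carbon steel = L/(kA) = 0.0047/(50.2×11) = 8.511×10^-6 K/W
R_outer film = 1/(h_o·A) = 1/(10.7×11) = 0.008496 K/W
R_total = 0.1079 K/W;  Q = ΔT/R_total = 150/0.1079 = 1391 W
T_interface = T_inner − Q·ΣR(inner→interface) = 453 − 1390×0.09937

T ≈ 315 K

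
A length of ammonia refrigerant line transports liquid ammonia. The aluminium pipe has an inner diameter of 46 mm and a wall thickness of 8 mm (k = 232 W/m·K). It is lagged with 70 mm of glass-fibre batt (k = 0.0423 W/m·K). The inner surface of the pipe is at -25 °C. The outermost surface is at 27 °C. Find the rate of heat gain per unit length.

q′ ≈ 11.7 W/m

Treating each annulus and film as a series resistance:
R_aluminium pipe wall = ln(31/23)/(2π×232×1) = 2.048×10^-4 K/W
R_glass-fibre batt = ln(101/31)/(2π×0.0423×1) = 4.444 K/W
R_total = 4.444 K/W
Q = ΔT/R_total = 52/4.444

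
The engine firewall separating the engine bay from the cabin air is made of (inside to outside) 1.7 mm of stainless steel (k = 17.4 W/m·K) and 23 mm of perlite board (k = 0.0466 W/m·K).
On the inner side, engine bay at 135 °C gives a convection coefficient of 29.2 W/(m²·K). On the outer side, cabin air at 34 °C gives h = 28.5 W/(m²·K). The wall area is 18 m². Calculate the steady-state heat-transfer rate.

Q ≈ 3230 W

Model the wall as resistances in series:
R_inner film = 1/(h_i·A) = 1/(29.2×18) = 0.001903 K/W
R_stainless steel = L/(kA) = 0.0017/(17.4×18) = 5.428×10^-6 K/W
R_perlite board = L/(kA) = 0.023/(0.0466×18) = 0.02742 K/W
R_outer film = 1/(h_o·A) = 1/(28.5×18) = 0.001949 K/W
R_total = 0.03128 K/W
Q = ΔT / R_total = 101 / 0.03128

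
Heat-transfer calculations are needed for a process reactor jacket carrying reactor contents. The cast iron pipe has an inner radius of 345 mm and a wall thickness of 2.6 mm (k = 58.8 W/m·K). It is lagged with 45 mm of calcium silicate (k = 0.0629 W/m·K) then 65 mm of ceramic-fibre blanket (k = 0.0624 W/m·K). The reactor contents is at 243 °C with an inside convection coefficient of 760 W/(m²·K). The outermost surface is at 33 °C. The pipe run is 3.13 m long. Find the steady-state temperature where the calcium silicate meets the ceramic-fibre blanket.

T ≈ 150 °C

Radial resistances (cylindrical: R_cond = ln(r_o/r_i)/(2πkL), R_conv = 1/(h·2πrL)):
R_inner film = 1/(h_i·2πr₁L) = 1/(760×2π×0.345×3.13) = 1.939×10^-4 K/W
R_cast iron pipe wall = ln(347.6/345)/(2π×58.8×3.13) = 6.493×10^-6 K/W
R_calcium silicate = ln(392.6/347.6)/(2π×0.0629×3.13) = 0.09841 K/W
R_ceramic-fibre blanket = ln(457.6/392.6)/(2π×0.0624×3.13) = 0.1248 K/W
R_total = 0.2235 K/W
Q = ΔT/R_total = 210/0.2235
Q = 940 W
T_interface = T_inner − Q·ΣR(inner→interface) = 243 − 940×0.09861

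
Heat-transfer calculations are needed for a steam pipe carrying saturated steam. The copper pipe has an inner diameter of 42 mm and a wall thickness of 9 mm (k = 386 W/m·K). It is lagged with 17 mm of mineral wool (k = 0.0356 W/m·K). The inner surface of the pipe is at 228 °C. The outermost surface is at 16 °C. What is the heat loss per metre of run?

Treating each annulus and film as a series resistance:
R_copper pipe wall = ln(30/21)/(2π×386×1) = 1.471×10^-4 K/W
R_mineral wool = ln(47/30)/(2π×0.0356×1) = 2.007 K/W
R_total = 2.007 K/W
Q = ΔT/R_total = 212/2.007

q′ ≈ 106 W/m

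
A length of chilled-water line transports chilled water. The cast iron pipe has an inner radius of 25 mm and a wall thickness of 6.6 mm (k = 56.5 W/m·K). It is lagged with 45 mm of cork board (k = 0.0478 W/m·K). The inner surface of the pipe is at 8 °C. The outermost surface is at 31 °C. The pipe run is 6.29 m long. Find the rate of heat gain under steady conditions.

Q ≈ 49.1 W

Treating each annulus and film as a series resistance:
R_cast iron pipe wall = ln(31.6/25)/(2π×56.5×6.29) = 1.049×10^-4 K/W
R_cork board = ln(76.6/31.6)/(2π×0.0478×6.29) = 0.4687 K/W
R_total = 0.4688 K/W
Q = ΔT/R_total = 23/0.4688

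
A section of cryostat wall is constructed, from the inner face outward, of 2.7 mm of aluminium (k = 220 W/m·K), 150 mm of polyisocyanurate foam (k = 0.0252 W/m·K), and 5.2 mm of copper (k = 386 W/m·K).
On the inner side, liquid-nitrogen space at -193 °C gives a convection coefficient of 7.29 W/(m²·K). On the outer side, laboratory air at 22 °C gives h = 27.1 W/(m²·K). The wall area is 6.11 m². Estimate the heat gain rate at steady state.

Thermal resistances in series:
R_inner film = 1/(h_i·A) = 1/(7.29×6.11) = 0.02245 K/W
R_aluminium = L/(kA) = 0.0027/(220×6.11) = 2.009×10^-6 K/W
R_polyisocyanurate foam = L/(kA) = 0.15/(0.0252×6.11) = 0.9742 K/W
R_copper = L/(kA) = 0.0052/(386×6.11) = 2.205×10^-6 K/W
R_outer film = 1/(h_o·A) = 1/(27.1×6.11) = 0.006039 K/W
R_total = 1.003 K/W
Q = ΔT / R_total = 215 / 1.003

Q ≈ 214 W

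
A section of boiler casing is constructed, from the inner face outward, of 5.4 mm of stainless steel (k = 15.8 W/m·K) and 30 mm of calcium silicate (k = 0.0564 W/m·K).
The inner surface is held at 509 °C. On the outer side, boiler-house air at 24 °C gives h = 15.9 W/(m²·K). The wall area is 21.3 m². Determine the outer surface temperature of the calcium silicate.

T ≈ 75.3 °C

Treating each layer as a thermal resistance in series:
R_stainless steel = L/(kA) = 0.0054/(15.8×21.3) = 1.605×10^-5 K/W
R_calcium silicate = L/(kA) = 0.03/(0.0564×21.3) = 0.02497 K/W
R_outer film = 1/(h_o·A) = 1/(15.9×21.3) = 0.002953 K/W
R_total = 0.02794 K/W;  Q = ΔT/R_total = 485/0.02794 = 17360 W
T_interface = T_inner − Q·ΣR(inner→interface) = 509 − 17400×0.02499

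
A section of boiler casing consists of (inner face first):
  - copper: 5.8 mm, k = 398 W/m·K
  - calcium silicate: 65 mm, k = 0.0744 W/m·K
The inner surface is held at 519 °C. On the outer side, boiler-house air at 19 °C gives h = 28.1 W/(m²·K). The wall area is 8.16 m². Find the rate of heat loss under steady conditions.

Q ≈ 4490 W

Model the wall as resistances in series:
R_copper = L/(kA) = 0.0058/(398×8.16) = 1.786×10^-6 K/W
R_calcium silicate = L/(kA) = 0.065/(0.0744×8.16) = 0.1071 K/W
R_outer film = 1/(h_o·A) = 1/(28.1×8.16) = 0.004361 K/W
R_total = 0.1114 K/W
Q = ΔT / R_total = 500 / 0.1114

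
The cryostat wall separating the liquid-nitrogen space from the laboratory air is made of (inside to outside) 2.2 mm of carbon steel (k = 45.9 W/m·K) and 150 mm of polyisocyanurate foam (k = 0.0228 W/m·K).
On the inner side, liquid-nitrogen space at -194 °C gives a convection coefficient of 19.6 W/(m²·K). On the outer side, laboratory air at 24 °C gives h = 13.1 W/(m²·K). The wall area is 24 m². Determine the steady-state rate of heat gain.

Treating each layer as a thermal resistance in series:
R_inner film = 1/(h_i·A) = 1/(19.6×24) = 0.002126 K/W
R_carbon steel = L/(kA) = 0.0022/(45.9×24) = 1.997×10^-6 K/W
R_polyisocyanurate foam = L/(kA) = 0.15/(0.0228×24) = 0.2741 K/W
R_outer film = 1/(h_o·A) = 1/(13.1×24) = 0.003181 K/W
R_total = 0.2794 K/W
Q = ΔT / R_total = 218 / 0.2794

Q ≈ 780 W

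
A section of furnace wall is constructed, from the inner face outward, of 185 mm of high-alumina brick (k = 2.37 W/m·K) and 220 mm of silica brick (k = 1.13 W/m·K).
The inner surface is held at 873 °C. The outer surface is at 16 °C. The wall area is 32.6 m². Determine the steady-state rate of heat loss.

Q ≈ 102000 W

Using the resistance-network approach (series):
R_high-alumina brick = L/(kA) = 0.185/(2.37×32.6) = 0.002394 K/W
R_silica brick = L/(kA) = 0.22/(1.13×32.6) = 0.005972 K/W
R_total = 0.008367 K/W
Q = ΔT / R_total = 857 / 0.008367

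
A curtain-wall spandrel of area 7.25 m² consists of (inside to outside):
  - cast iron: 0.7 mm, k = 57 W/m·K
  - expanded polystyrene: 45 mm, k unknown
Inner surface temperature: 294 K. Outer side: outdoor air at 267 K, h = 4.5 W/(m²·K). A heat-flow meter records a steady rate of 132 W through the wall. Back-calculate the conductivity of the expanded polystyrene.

Treating each layer as a thermal resistance in series:
R_cast iron = L/(kA) = 0.0007/(57×7.25) = 1.694×10^-6 K/W
R_outer film = 1/(h_o·A) = 1/(4.5×7.25) = 0.03065 K/W
Sum of known resistances R_other = 0.03065 K/W
Total R = ΔT/Q = 27/132 = 0.2045 K/W
R_expanded polystyrene = R_total − R_other = 0.1739 K/W
k = L/(R·A) = 0.045/(0.1739×7.25)

k ≈ 0.0357 W/(m·K)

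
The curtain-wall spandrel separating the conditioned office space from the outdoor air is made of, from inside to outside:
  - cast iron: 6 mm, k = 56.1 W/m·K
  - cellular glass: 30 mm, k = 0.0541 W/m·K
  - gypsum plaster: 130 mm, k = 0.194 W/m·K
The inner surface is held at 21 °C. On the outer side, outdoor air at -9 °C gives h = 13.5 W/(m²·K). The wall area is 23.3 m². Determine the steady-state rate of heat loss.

Q ≈ 538 W

Treating each layer as a thermal resistance in series:
R_cast iron = L/(kA) = 0.006/(56.1×23.3) = 4.59×10^-6 K/W
R_cellular glass = L/(kA) = 0.03/(0.0541×23.3) = 0.0238 K/W
R_gypsum plaster = L/(kA) = 0.13/(0.194×23.3) = 0.02876 K/W
R_outer film = 1/(h_o·A) = 1/(13.5×23.3) = 0.003179 K/W
R_total = 0.05574 K/W
Q = ΔT / R_total = 30 / 0.05574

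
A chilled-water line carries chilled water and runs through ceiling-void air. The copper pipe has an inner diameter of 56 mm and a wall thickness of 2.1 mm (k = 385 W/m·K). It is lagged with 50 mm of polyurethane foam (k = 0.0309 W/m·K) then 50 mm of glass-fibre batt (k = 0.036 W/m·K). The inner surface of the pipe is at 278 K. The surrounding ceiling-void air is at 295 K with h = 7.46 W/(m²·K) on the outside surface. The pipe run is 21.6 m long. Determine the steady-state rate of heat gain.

Q ≈ 50 W

Cylindrical conduction, so R = ln(r₂/r₁)/(2πkL) per layer, in series:
R_copper pipe wall = ln(30.1/28)/(2π×385×21.6) = 1.384×10^-6 K/W
R_polyurethane foam = ln(80.1/30.1)/(2π×0.0309×21.6) = 0.2334 K/W
R_glass-fibre batt = ln(130.1/80.1)/(2π×0.036×21.6) = 0.09927 K/W
R_outer film = 1/(h_o·2πr_oL) = 1/(7.46×2π×0.1301×21.6) = 0.007592 K/W
R_total = 0.3403 K/W
Q = ΔT/R_total = 17/0.3403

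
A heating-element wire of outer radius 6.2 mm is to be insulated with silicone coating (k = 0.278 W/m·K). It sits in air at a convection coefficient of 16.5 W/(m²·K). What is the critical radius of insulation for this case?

r_cr ≈ 16.8 mm

For a cylinder r_cr = k/h = 0.278/16.5
r_cr = 16.8 mm; since the bare radius (6.2 mm) is below r_cr, adding a thin layer of insulation will *increase* heat loss.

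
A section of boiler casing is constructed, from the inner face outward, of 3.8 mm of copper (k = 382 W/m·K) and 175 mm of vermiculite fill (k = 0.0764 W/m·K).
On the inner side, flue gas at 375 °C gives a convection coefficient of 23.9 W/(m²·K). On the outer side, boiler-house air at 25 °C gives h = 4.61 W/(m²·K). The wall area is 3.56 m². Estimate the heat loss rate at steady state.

Q ≈ 489 W

Treating each layer as a thermal resistance in series:
R_inner film = 1/(h_i·A) = 1/(23.9×3.56) = 0.01175 K/W
R_copper = L/(kA) = 0.0038/(382×3.56) = 2.794×10^-6 K/W
R_vermiculite fill = L/(kA) = 0.175/(0.0764×3.56) = 0.6434 K/W
R_outer film = 1/(h_o·A) = 1/(4.61×3.56) = 0.06093 K/W
R_total = 0.7161 K/W
Q = ΔT / R_total = 350 / 0.7161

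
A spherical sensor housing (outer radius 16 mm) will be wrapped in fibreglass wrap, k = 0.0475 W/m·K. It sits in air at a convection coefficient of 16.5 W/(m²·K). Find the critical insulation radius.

For a sphere r_cr = 2k/h = 2×0.0475/16.5
r_cr = 5.76 mm; since the bare radius (16 mm) is above r_cr, any added insulation will reduce heat loss.

r_cr ≈ 5.76 mm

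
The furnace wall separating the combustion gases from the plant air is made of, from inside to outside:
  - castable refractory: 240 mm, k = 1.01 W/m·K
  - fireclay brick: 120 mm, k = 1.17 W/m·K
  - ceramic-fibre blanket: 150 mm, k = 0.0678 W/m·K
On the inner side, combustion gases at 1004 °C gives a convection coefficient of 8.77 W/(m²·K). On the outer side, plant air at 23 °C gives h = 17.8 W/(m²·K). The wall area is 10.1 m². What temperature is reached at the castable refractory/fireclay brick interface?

T ≈ 877 °C

Model the wall as resistances in series:
R_inner film = 1/(h_i·A) = 1/(8.77×10.1) = 0.01129 K/W
R_castable refractory = L/(kA) = 0.24/(1.01×10.1) = 0.02353 K/W
R_fireclay brick = L/(kA) = 0.12/(1.17×10.1) = 0.01015 K/W
R_ceramic-fibre blanket = L/(kA) = 0.15/(0.0678×10.1) = 0.219 K/W
R_outer film = 1/(h_o·A) = 1/(17.8×10.1) = 0.005562 K/W
R_total = 0.2696 K/W;  Q = ΔT/R_total = 981/0.2696 = 3639 W
T_interface = T_inner − Q·ΣR(inner→interface) = 1004 − 3640×0.03482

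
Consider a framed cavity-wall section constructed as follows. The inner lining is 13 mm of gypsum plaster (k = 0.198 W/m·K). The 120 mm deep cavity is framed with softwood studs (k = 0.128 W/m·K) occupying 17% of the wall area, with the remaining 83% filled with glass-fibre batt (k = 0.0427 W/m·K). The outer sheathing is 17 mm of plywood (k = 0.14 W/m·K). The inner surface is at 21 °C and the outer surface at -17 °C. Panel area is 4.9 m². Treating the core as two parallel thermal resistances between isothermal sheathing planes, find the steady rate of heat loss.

Sheathing layers in series; stud and cavity paths in parallel between them.
R_inner = 0.013/(0.198×4.9) = 0.0134 K/W
R_stud  = 0.12/(0.128×0.17×4.9) = 1.125 K/W
R_cav   = 0.12/(0.0427×0.83×4.9) = 0.691 K/W
1/R_core = 1/R_stud + 1/R_cav → R_core = 0.4281 K/W
R_outer = 0.017/(0.14×4.9) = 0.02478 K/W
R_total = 0.4663 K/W
Q = ΔT/R_total = 38/0.4663

Q ≈ 81.5 W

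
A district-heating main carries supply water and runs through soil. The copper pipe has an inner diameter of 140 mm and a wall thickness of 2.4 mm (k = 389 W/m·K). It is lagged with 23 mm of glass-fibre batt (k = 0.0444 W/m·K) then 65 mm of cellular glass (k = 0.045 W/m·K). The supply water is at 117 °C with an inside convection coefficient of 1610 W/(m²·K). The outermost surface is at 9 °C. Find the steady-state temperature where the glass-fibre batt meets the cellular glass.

Radial resistances (cylindrical: R_cond = ln(r_o/r_i)/(2πkL), R_conv = 1/(h·2πrL)):
R_inner film = 1/(h_i·2πr₁L) = 1/(1610×2π×0.07×1) = 0.001412 K/W
R_copper pipe wall = ln(72.4/70)/(2π×389×1) = 1.379×10^-5 K/W
R_glass-fibre batt = ln(95.4/72.4)/(2π×0.0444×1) = 0.9889 K/W
R_cellular glass = ln(160.4/95.4)/(2π×0.045×1) = 1.838 K/W
R_total = 2.828 K/W
Q = ΔT/R_total = 108/2.828
Q = 38.2 W/m
T_interface = T_inner − Q·ΣR(inner→interface) = 117 − 38.2×0.9903

T ≈ 79.2 °C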